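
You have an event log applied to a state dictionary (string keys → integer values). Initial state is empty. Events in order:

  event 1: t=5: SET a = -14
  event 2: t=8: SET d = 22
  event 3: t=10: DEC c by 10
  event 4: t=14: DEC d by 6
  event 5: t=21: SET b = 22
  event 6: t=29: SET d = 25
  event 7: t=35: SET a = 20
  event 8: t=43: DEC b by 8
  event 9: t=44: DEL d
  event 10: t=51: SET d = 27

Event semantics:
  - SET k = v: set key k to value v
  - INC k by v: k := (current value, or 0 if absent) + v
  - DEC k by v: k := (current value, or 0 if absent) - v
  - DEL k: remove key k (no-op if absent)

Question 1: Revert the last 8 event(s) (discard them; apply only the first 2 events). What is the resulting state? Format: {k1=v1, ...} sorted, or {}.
Answer: {a=-14, d=22}

Derivation:
Keep first 2 events (discard last 8):
  after event 1 (t=5: SET a = -14): {a=-14}
  after event 2 (t=8: SET d = 22): {a=-14, d=22}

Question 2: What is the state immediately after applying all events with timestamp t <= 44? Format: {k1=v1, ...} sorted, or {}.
Apply events with t <= 44 (9 events):
  after event 1 (t=5: SET a = -14): {a=-14}
  after event 2 (t=8: SET d = 22): {a=-14, d=22}
  after event 3 (t=10: DEC c by 10): {a=-14, c=-10, d=22}
  after event 4 (t=14: DEC d by 6): {a=-14, c=-10, d=16}
  after event 5 (t=21: SET b = 22): {a=-14, b=22, c=-10, d=16}
  after event 6 (t=29: SET d = 25): {a=-14, b=22, c=-10, d=25}
  after event 7 (t=35: SET a = 20): {a=20, b=22, c=-10, d=25}
  after event 8 (t=43: DEC b by 8): {a=20, b=14, c=-10, d=25}
  after event 9 (t=44: DEL d): {a=20, b=14, c=-10}

Answer: {a=20, b=14, c=-10}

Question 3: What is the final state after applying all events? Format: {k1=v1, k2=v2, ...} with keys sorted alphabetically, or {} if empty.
  after event 1 (t=5: SET a = -14): {a=-14}
  after event 2 (t=8: SET d = 22): {a=-14, d=22}
  after event 3 (t=10: DEC c by 10): {a=-14, c=-10, d=22}
  after event 4 (t=14: DEC d by 6): {a=-14, c=-10, d=16}
  after event 5 (t=21: SET b = 22): {a=-14, b=22, c=-10, d=16}
  after event 6 (t=29: SET d = 25): {a=-14, b=22, c=-10, d=25}
  after event 7 (t=35: SET a = 20): {a=20, b=22, c=-10, d=25}
  after event 8 (t=43: DEC b by 8): {a=20, b=14, c=-10, d=25}
  after event 9 (t=44: DEL d): {a=20, b=14, c=-10}
  after event 10 (t=51: SET d = 27): {a=20, b=14, c=-10, d=27}

Answer: {a=20, b=14, c=-10, d=27}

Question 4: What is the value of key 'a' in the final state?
Answer: 20

Derivation:
Track key 'a' through all 10 events:
  event 1 (t=5: SET a = -14): a (absent) -> -14
  event 2 (t=8: SET d = 22): a unchanged
  event 3 (t=10: DEC c by 10): a unchanged
  event 4 (t=14: DEC d by 6): a unchanged
  event 5 (t=21: SET b = 22): a unchanged
  event 6 (t=29: SET d = 25): a unchanged
  event 7 (t=35: SET a = 20): a -14 -> 20
  event 8 (t=43: DEC b by 8): a unchanged
  event 9 (t=44: DEL d): a unchanged
  event 10 (t=51: SET d = 27): a unchanged
Final: a = 20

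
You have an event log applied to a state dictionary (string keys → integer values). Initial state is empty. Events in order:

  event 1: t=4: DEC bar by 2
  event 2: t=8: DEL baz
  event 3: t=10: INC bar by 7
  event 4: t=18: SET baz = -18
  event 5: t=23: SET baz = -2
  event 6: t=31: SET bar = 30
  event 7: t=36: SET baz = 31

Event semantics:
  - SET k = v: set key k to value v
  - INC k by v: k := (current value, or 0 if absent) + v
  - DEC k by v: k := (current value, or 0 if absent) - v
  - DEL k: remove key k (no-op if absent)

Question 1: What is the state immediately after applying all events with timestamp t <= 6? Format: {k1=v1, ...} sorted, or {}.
Apply events with t <= 6 (1 events):
  after event 1 (t=4: DEC bar by 2): {bar=-2}

Answer: {bar=-2}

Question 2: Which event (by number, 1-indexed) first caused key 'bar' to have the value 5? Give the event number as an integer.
Looking for first event where bar becomes 5:
  event 1: bar = -2
  event 2: bar = -2
  event 3: bar -2 -> 5  <-- first match

Answer: 3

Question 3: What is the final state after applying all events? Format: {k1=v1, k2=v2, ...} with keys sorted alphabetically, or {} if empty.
  after event 1 (t=4: DEC bar by 2): {bar=-2}
  after event 2 (t=8: DEL baz): {bar=-2}
  after event 3 (t=10: INC bar by 7): {bar=5}
  after event 4 (t=18: SET baz = -18): {bar=5, baz=-18}
  after event 5 (t=23: SET baz = -2): {bar=5, baz=-2}
  after event 6 (t=31: SET bar = 30): {bar=30, baz=-2}
  after event 7 (t=36: SET baz = 31): {bar=30, baz=31}

Answer: {bar=30, baz=31}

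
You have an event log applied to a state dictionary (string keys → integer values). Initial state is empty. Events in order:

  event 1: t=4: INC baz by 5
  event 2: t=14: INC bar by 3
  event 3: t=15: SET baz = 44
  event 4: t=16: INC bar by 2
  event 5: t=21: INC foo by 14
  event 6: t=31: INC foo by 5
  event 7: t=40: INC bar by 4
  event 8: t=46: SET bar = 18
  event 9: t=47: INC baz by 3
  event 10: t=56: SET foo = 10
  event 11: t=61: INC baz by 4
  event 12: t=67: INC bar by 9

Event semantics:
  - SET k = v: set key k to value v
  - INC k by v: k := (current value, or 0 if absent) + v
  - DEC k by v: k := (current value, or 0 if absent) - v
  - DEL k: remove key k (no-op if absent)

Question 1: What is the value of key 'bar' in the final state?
Answer: 27

Derivation:
Track key 'bar' through all 12 events:
  event 1 (t=4: INC baz by 5): bar unchanged
  event 2 (t=14: INC bar by 3): bar (absent) -> 3
  event 3 (t=15: SET baz = 44): bar unchanged
  event 4 (t=16: INC bar by 2): bar 3 -> 5
  event 5 (t=21: INC foo by 14): bar unchanged
  event 6 (t=31: INC foo by 5): bar unchanged
  event 7 (t=40: INC bar by 4): bar 5 -> 9
  event 8 (t=46: SET bar = 18): bar 9 -> 18
  event 9 (t=47: INC baz by 3): bar unchanged
  event 10 (t=56: SET foo = 10): bar unchanged
  event 11 (t=61: INC baz by 4): bar unchanged
  event 12 (t=67: INC bar by 9): bar 18 -> 27
Final: bar = 27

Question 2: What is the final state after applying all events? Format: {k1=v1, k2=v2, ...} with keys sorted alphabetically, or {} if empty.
Answer: {bar=27, baz=51, foo=10}

Derivation:
  after event 1 (t=4: INC baz by 5): {baz=5}
  after event 2 (t=14: INC bar by 3): {bar=3, baz=5}
  after event 3 (t=15: SET baz = 44): {bar=3, baz=44}
  after event 4 (t=16: INC bar by 2): {bar=5, baz=44}
  after event 5 (t=21: INC foo by 14): {bar=5, baz=44, foo=14}
  after event 6 (t=31: INC foo by 5): {bar=5, baz=44, foo=19}
  after event 7 (t=40: INC bar by 4): {bar=9, baz=44, foo=19}
  after event 8 (t=46: SET bar = 18): {bar=18, baz=44, foo=19}
  after event 9 (t=47: INC baz by 3): {bar=18, baz=47, foo=19}
  after event 10 (t=56: SET foo = 10): {bar=18, baz=47, foo=10}
  after event 11 (t=61: INC baz by 4): {bar=18, baz=51, foo=10}
  after event 12 (t=67: INC bar by 9): {bar=27, baz=51, foo=10}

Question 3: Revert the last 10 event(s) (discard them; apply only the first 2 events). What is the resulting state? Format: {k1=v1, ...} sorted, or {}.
Keep first 2 events (discard last 10):
  after event 1 (t=4: INC baz by 5): {baz=5}
  after event 2 (t=14: INC bar by 3): {bar=3, baz=5}

Answer: {bar=3, baz=5}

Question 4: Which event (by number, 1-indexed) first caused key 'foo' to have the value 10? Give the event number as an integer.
Looking for first event where foo becomes 10:
  event 5: foo = 14
  event 6: foo = 19
  event 7: foo = 19
  event 8: foo = 19
  event 9: foo = 19
  event 10: foo 19 -> 10  <-- first match

Answer: 10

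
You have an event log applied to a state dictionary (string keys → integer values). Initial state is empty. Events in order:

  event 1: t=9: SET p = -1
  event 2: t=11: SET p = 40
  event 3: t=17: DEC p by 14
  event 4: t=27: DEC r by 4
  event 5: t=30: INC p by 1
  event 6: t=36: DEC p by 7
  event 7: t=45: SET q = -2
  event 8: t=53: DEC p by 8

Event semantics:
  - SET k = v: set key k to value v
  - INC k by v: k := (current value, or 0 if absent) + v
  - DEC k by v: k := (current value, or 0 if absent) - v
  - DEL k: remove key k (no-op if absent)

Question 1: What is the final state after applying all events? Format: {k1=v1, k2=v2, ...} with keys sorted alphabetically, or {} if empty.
Answer: {p=12, q=-2, r=-4}

Derivation:
  after event 1 (t=9: SET p = -1): {p=-1}
  after event 2 (t=11: SET p = 40): {p=40}
  after event 3 (t=17: DEC p by 14): {p=26}
  after event 4 (t=27: DEC r by 4): {p=26, r=-4}
  after event 5 (t=30: INC p by 1): {p=27, r=-4}
  after event 6 (t=36: DEC p by 7): {p=20, r=-4}
  after event 7 (t=45: SET q = -2): {p=20, q=-2, r=-4}
  after event 8 (t=53: DEC p by 8): {p=12, q=-2, r=-4}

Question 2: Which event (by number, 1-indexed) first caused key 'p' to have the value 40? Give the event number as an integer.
Looking for first event where p becomes 40:
  event 1: p = -1
  event 2: p -1 -> 40  <-- first match

Answer: 2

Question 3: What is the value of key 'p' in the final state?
Answer: 12

Derivation:
Track key 'p' through all 8 events:
  event 1 (t=9: SET p = -1): p (absent) -> -1
  event 2 (t=11: SET p = 40): p -1 -> 40
  event 3 (t=17: DEC p by 14): p 40 -> 26
  event 4 (t=27: DEC r by 4): p unchanged
  event 5 (t=30: INC p by 1): p 26 -> 27
  event 6 (t=36: DEC p by 7): p 27 -> 20
  event 7 (t=45: SET q = -2): p unchanged
  event 8 (t=53: DEC p by 8): p 20 -> 12
Final: p = 12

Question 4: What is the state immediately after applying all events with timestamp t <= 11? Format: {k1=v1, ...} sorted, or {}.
Answer: {p=40}

Derivation:
Apply events with t <= 11 (2 events):
  after event 1 (t=9: SET p = -1): {p=-1}
  after event 2 (t=11: SET p = 40): {p=40}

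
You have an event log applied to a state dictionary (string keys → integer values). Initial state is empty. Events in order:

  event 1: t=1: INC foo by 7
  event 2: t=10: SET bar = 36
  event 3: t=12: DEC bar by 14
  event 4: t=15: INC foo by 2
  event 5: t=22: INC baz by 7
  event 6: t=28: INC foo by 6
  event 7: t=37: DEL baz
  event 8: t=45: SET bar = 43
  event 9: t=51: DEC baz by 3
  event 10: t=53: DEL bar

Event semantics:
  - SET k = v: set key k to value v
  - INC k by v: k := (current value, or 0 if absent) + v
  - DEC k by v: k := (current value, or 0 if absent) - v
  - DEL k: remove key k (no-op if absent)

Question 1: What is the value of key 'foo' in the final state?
Answer: 15

Derivation:
Track key 'foo' through all 10 events:
  event 1 (t=1: INC foo by 7): foo (absent) -> 7
  event 2 (t=10: SET bar = 36): foo unchanged
  event 3 (t=12: DEC bar by 14): foo unchanged
  event 4 (t=15: INC foo by 2): foo 7 -> 9
  event 5 (t=22: INC baz by 7): foo unchanged
  event 6 (t=28: INC foo by 6): foo 9 -> 15
  event 7 (t=37: DEL baz): foo unchanged
  event 8 (t=45: SET bar = 43): foo unchanged
  event 9 (t=51: DEC baz by 3): foo unchanged
  event 10 (t=53: DEL bar): foo unchanged
Final: foo = 15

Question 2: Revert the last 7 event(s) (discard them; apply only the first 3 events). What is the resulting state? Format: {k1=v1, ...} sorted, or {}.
Answer: {bar=22, foo=7}

Derivation:
Keep first 3 events (discard last 7):
  after event 1 (t=1: INC foo by 7): {foo=7}
  after event 2 (t=10: SET bar = 36): {bar=36, foo=7}
  after event 3 (t=12: DEC bar by 14): {bar=22, foo=7}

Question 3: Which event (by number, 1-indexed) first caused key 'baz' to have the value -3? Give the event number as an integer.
Looking for first event where baz becomes -3:
  event 5: baz = 7
  event 6: baz = 7
  event 7: baz = (absent)
  event 9: baz (absent) -> -3  <-- first match

Answer: 9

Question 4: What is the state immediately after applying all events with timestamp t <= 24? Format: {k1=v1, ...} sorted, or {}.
Apply events with t <= 24 (5 events):
  after event 1 (t=1: INC foo by 7): {foo=7}
  after event 2 (t=10: SET bar = 36): {bar=36, foo=7}
  after event 3 (t=12: DEC bar by 14): {bar=22, foo=7}
  after event 4 (t=15: INC foo by 2): {bar=22, foo=9}
  after event 5 (t=22: INC baz by 7): {bar=22, baz=7, foo=9}

Answer: {bar=22, baz=7, foo=9}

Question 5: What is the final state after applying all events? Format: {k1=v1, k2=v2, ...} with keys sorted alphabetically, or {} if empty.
  after event 1 (t=1: INC foo by 7): {foo=7}
  after event 2 (t=10: SET bar = 36): {bar=36, foo=7}
  after event 3 (t=12: DEC bar by 14): {bar=22, foo=7}
  after event 4 (t=15: INC foo by 2): {bar=22, foo=9}
  after event 5 (t=22: INC baz by 7): {bar=22, baz=7, foo=9}
  after event 6 (t=28: INC foo by 6): {bar=22, baz=7, foo=15}
  after event 7 (t=37: DEL baz): {bar=22, foo=15}
  after event 8 (t=45: SET bar = 43): {bar=43, foo=15}
  after event 9 (t=51: DEC baz by 3): {bar=43, baz=-3, foo=15}
  after event 10 (t=53: DEL bar): {baz=-3, foo=15}

Answer: {baz=-3, foo=15}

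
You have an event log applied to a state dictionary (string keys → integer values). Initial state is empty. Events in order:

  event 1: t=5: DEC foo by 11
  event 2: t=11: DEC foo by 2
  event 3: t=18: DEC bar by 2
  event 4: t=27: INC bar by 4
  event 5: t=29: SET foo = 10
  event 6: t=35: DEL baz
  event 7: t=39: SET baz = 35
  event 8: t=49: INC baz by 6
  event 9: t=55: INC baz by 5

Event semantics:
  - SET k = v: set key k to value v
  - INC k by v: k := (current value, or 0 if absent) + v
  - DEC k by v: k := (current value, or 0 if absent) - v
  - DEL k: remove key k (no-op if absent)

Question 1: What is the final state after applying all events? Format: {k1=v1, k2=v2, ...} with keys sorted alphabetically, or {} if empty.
  after event 1 (t=5: DEC foo by 11): {foo=-11}
  after event 2 (t=11: DEC foo by 2): {foo=-13}
  after event 3 (t=18: DEC bar by 2): {bar=-2, foo=-13}
  after event 4 (t=27: INC bar by 4): {bar=2, foo=-13}
  after event 5 (t=29: SET foo = 10): {bar=2, foo=10}
  after event 6 (t=35: DEL baz): {bar=2, foo=10}
  after event 7 (t=39: SET baz = 35): {bar=2, baz=35, foo=10}
  after event 8 (t=49: INC baz by 6): {bar=2, baz=41, foo=10}
  after event 9 (t=55: INC baz by 5): {bar=2, baz=46, foo=10}

Answer: {bar=2, baz=46, foo=10}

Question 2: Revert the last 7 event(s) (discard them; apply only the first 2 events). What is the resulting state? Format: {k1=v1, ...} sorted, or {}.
Keep first 2 events (discard last 7):
  after event 1 (t=5: DEC foo by 11): {foo=-11}
  after event 2 (t=11: DEC foo by 2): {foo=-13}

Answer: {foo=-13}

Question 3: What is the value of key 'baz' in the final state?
Track key 'baz' through all 9 events:
  event 1 (t=5: DEC foo by 11): baz unchanged
  event 2 (t=11: DEC foo by 2): baz unchanged
  event 3 (t=18: DEC bar by 2): baz unchanged
  event 4 (t=27: INC bar by 4): baz unchanged
  event 5 (t=29: SET foo = 10): baz unchanged
  event 6 (t=35: DEL baz): baz (absent) -> (absent)
  event 7 (t=39: SET baz = 35): baz (absent) -> 35
  event 8 (t=49: INC baz by 6): baz 35 -> 41
  event 9 (t=55: INC baz by 5): baz 41 -> 46
Final: baz = 46

Answer: 46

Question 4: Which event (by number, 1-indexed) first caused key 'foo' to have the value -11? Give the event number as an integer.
Answer: 1

Derivation:
Looking for first event where foo becomes -11:
  event 1: foo (absent) -> -11  <-- first match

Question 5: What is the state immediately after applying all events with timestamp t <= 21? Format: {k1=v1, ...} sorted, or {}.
Answer: {bar=-2, foo=-13}

Derivation:
Apply events with t <= 21 (3 events):
  after event 1 (t=5: DEC foo by 11): {foo=-11}
  after event 2 (t=11: DEC foo by 2): {foo=-13}
  after event 3 (t=18: DEC bar by 2): {bar=-2, foo=-13}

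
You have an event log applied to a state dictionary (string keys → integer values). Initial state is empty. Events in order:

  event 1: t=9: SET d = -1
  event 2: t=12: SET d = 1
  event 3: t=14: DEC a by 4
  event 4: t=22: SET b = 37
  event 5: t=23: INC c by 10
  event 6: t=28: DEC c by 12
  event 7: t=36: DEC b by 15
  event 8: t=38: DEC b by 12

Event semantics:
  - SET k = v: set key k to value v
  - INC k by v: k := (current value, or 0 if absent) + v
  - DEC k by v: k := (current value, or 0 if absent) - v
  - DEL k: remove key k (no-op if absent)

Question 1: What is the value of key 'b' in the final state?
Answer: 10

Derivation:
Track key 'b' through all 8 events:
  event 1 (t=9: SET d = -1): b unchanged
  event 2 (t=12: SET d = 1): b unchanged
  event 3 (t=14: DEC a by 4): b unchanged
  event 4 (t=22: SET b = 37): b (absent) -> 37
  event 5 (t=23: INC c by 10): b unchanged
  event 6 (t=28: DEC c by 12): b unchanged
  event 7 (t=36: DEC b by 15): b 37 -> 22
  event 8 (t=38: DEC b by 12): b 22 -> 10
Final: b = 10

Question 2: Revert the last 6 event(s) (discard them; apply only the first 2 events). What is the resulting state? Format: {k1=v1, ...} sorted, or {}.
Keep first 2 events (discard last 6):
  after event 1 (t=9: SET d = -1): {d=-1}
  after event 2 (t=12: SET d = 1): {d=1}

Answer: {d=1}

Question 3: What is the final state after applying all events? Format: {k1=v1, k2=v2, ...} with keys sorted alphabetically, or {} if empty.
Answer: {a=-4, b=10, c=-2, d=1}

Derivation:
  after event 1 (t=9: SET d = -1): {d=-1}
  after event 2 (t=12: SET d = 1): {d=1}
  after event 3 (t=14: DEC a by 4): {a=-4, d=1}
  after event 4 (t=22: SET b = 37): {a=-4, b=37, d=1}
  after event 5 (t=23: INC c by 10): {a=-4, b=37, c=10, d=1}
  after event 6 (t=28: DEC c by 12): {a=-4, b=37, c=-2, d=1}
  after event 7 (t=36: DEC b by 15): {a=-4, b=22, c=-2, d=1}
  after event 8 (t=38: DEC b by 12): {a=-4, b=10, c=-2, d=1}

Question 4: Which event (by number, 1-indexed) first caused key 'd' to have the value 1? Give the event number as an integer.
Answer: 2

Derivation:
Looking for first event where d becomes 1:
  event 1: d = -1
  event 2: d -1 -> 1  <-- first match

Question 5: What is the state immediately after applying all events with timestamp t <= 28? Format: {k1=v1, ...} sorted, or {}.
Answer: {a=-4, b=37, c=-2, d=1}

Derivation:
Apply events with t <= 28 (6 events):
  after event 1 (t=9: SET d = -1): {d=-1}
  after event 2 (t=12: SET d = 1): {d=1}
  after event 3 (t=14: DEC a by 4): {a=-4, d=1}
  after event 4 (t=22: SET b = 37): {a=-4, b=37, d=1}
  after event 5 (t=23: INC c by 10): {a=-4, b=37, c=10, d=1}
  after event 6 (t=28: DEC c by 12): {a=-4, b=37, c=-2, d=1}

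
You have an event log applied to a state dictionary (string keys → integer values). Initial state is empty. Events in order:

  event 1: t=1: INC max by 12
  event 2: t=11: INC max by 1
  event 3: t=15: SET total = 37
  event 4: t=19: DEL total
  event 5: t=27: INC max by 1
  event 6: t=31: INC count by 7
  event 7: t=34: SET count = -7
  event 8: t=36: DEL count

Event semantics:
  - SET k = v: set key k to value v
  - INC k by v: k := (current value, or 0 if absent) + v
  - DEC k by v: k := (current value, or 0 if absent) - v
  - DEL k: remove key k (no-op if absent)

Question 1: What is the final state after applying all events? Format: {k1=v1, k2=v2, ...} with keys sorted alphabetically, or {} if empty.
Answer: {max=14}

Derivation:
  after event 1 (t=1: INC max by 12): {max=12}
  after event 2 (t=11: INC max by 1): {max=13}
  after event 3 (t=15: SET total = 37): {max=13, total=37}
  after event 4 (t=19: DEL total): {max=13}
  after event 5 (t=27: INC max by 1): {max=14}
  after event 6 (t=31: INC count by 7): {count=7, max=14}
  after event 7 (t=34: SET count = -7): {count=-7, max=14}
  after event 8 (t=36: DEL count): {max=14}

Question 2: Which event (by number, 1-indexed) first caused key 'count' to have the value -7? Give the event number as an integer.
Looking for first event where count becomes -7:
  event 6: count = 7
  event 7: count 7 -> -7  <-- first match

Answer: 7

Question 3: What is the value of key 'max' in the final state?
Answer: 14

Derivation:
Track key 'max' through all 8 events:
  event 1 (t=1: INC max by 12): max (absent) -> 12
  event 2 (t=11: INC max by 1): max 12 -> 13
  event 3 (t=15: SET total = 37): max unchanged
  event 4 (t=19: DEL total): max unchanged
  event 5 (t=27: INC max by 1): max 13 -> 14
  event 6 (t=31: INC count by 7): max unchanged
  event 7 (t=34: SET count = -7): max unchanged
  event 8 (t=36: DEL count): max unchanged
Final: max = 14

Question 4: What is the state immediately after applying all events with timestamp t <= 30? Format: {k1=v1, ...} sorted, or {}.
Answer: {max=14}

Derivation:
Apply events with t <= 30 (5 events):
  after event 1 (t=1: INC max by 12): {max=12}
  after event 2 (t=11: INC max by 1): {max=13}
  after event 3 (t=15: SET total = 37): {max=13, total=37}
  after event 4 (t=19: DEL total): {max=13}
  after event 5 (t=27: INC max by 1): {max=14}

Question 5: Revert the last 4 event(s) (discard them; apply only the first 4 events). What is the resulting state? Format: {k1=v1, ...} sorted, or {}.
Keep first 4 events (discard last 4):
  after event 1 (t=1: INC max by 12): {max=12}
  after event 2 (t=11: INC max by 1): {max=13}
  after event 3 (t=15: SET total = 37): {max=13, total=37}
  after event 4 (t=19: DEL total): {max=13}

Answer: {max=13}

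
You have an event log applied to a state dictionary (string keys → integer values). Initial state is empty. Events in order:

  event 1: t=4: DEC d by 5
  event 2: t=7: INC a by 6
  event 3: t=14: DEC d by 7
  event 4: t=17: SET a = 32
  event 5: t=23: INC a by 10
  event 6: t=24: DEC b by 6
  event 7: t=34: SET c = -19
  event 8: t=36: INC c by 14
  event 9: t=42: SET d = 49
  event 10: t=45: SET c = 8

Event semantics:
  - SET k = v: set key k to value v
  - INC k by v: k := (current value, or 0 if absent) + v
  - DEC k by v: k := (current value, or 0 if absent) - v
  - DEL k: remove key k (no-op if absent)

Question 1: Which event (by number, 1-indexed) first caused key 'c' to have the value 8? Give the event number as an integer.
Looking for first event where c becomes 8:
  event 7: c = -19
  event 8: c = -5
  event 9: c = -5
  event 10: c -5 -> 8  <-- first match

Answer: 10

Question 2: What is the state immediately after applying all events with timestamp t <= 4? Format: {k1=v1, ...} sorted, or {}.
Apply events with t <= 4 (1 events):
  after event 1 (t=4: DEC d by 5): {d=-5}

Answer: {d=-5}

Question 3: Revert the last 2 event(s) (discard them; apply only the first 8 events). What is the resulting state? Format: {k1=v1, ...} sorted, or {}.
Answer: {a=42, b=-6, c=-5, d=-12}

Derivation:
Keep first 8 events (discard last 2):
  after event 1 (t=4: DEC d by 5): {d=-5}
  after event 2 (t=7: INC a by 6): {a=6, d=-5}
  after event 3 (t=14: DEC d by 7): {a=6, d=-12}
  after event 4 (t=17: SET a = 32): {a=32, d=-12}
  after event 5 (t=23: INC a by 10): {a=42, d=-12}
  after event 6 (t=24: DEC b by 6): {a=42, b=-6, d=-12}
  after event 7 (t=34: SET c = -19): {a=42, b=-6, c=-19, d=-12}
  after event 8 (t=36: INC c by 14): {a=42, b=-6, c=-5, d=-12}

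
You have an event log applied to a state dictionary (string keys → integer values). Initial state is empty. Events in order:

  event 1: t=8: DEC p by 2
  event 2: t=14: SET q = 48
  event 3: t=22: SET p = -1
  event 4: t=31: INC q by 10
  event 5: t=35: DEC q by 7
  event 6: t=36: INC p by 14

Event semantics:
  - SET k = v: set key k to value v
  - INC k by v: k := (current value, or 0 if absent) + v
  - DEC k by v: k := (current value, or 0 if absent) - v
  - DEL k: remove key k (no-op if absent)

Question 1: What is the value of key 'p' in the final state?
Answer: 13

Derivation:
Track key 'p' through all 6 events:
  event 1 (t=8: DEC p by 2): p (absent) -> -2
  event 2 (t=14: SET q = 48): p unchanged
  event 3 (t=22: SET p = -1): p -2 -> -1
  event 4 (t=31: INC q by 10): p unchanged
  event 5 (t=35: DEC q by 7): p unchanged
  event 6 (t=36: INC p by 14): p -1 -> 13
Final: p = 13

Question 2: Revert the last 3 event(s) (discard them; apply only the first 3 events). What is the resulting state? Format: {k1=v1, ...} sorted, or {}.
Keep first 3 events (discard last 3):
  after event 1 (t=8: DEC p by 2): {p=-2}
  after event 2 (t=14: SET q = 48): {p=-2, q=48}
  after event 3 (t=22: SET p = -1): {p=-1, q=48}

Answer: {p=-1, q=48}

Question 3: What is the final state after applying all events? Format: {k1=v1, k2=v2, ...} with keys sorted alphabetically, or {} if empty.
  after event 1 (t=8: DEC p by 2): {p=-2}
  after event 2 (t=14: SET q = 48): {p=-2, q=48}
  after event 3 (t=22: SET p = -1): {p=-1, q=48}
  after event 4 (t=31: INC q by 10): {p=-1, q=58}
  after event 5 (t=35: DEC q by 7): {p=-1, q=51}
  after event 6 (t=36: INC p by 14): {p=13, q=51}

Answer: {p=13, q=51}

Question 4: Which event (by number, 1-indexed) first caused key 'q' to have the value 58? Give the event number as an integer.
Answer: 4

Derivation:
Looking for first event where q becomes 58:
  event 2: q = 48
  event 3: q = 48
  event 4: q 48 -> 58  <-- first match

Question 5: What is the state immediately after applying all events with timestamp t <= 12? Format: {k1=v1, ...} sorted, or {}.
Answer: {p=-2}

Derivation:
Apply events with t <= 12 (1 events):
  after event 1 (t=8: DEC p by 2): {p=-2}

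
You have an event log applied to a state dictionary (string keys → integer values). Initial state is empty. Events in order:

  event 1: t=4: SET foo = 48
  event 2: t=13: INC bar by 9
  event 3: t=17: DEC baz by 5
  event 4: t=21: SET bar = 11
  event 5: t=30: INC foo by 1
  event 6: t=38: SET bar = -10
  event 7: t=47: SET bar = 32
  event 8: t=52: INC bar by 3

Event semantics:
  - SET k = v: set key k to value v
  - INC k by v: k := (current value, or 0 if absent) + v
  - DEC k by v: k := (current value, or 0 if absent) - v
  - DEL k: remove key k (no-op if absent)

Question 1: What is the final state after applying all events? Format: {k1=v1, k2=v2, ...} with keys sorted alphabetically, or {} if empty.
  after event 1 (t=4: SET foo = 48): {foo=48}
  after event 2 (t=13: INC bar by 9): {bar=9, foo=48}
  after event 3 (t=17: DEC baz by 5): {bar=9, baz=-5, foo=48}
  after event 4 (t=21: SET bar = 11): {bar=11, baz=-5, foo=48}
  after event 5 (t=30: INC foo by 1): {bar=11, baz=-5, foo=49}
  after event 6 (t=38: SET bar = -10): {bar=-10, baz=-5, foo=49}
  after event 7 (t=47: SET bar = 32): {bar=32, baz=-5, foo=49}
  after event 8 (t=52: INC bar by 3): {bar=35, baz=-5, foo=49}

Answer: {bar=35, baz=-5, foo=49}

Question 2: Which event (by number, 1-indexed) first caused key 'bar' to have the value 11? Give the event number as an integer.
Answer: 4

Derivation:
Looking for first event where bar becomes 11:
  event 2: bar = 9
  event 3: bar = 9
  event 4: bar 9 -> 11  <-- first match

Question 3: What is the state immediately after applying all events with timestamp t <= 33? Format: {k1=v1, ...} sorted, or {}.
Apply events with t <= 33 (5 events):
  after event 1 (t=4: SET foo = 48): {foo=48}
  after event 2 (t=13: INC bar by 9): {bar=9, foo=48}
  after event 3 (t=17: DEC baz by 5): {bar=9, baz=-5, foo=48}
  after event 4 (t=21: SET bar = 11): {bar=11, baz=-5, foo=48}
  after event 5 (t=30: INC foo by 1): {bar=11, baz=-5, foo=49}

Answer: {bar=11, baz=-5, foo=49}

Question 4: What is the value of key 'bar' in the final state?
Answer: 35

Derivation:
Track key 'bar' through all 8 events:
  event 1 (t=4: SET foo = 48): bar unchanged
  event 2 (t=13: INC bar by 9): bar (absent) -> 9
  event 3 (t=17: DEC baz by 5): bar unchanged
  event 4 (t=21: SET bar = 11): bar 9 -> 11
  event 5 (t=30: INC foo by 1): bar unchanged
  event 6 (t=38: SET bar = -10): bar 11 -> -10
  event 7 (t=47: SET bar = 32): bar -10 -> 32
  event 8 (t=52: INC bar by 3): bar 32 -> 35
Final: bar = 35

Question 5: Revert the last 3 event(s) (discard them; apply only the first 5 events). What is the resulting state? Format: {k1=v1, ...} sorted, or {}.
Keep first 5 events (discard last 3):
  after event 1 (t=4: SET foo = 48): {foo=48}
  after event 2 (t=13: INC bar by 9): {bar=9, foo=48}
  after event 3 (t=17: DEC baz by 5): {bar=9, baz=-5, foo=48}
  after event 4 (t=21: SET bar = 11): {bar=11, baz=-5, foo=48}
  after event 5 (t=30: INC foo by 1): {bar=11, baz=-5, foo=49}

Answer: {bar=11, baz=-5, foo=49}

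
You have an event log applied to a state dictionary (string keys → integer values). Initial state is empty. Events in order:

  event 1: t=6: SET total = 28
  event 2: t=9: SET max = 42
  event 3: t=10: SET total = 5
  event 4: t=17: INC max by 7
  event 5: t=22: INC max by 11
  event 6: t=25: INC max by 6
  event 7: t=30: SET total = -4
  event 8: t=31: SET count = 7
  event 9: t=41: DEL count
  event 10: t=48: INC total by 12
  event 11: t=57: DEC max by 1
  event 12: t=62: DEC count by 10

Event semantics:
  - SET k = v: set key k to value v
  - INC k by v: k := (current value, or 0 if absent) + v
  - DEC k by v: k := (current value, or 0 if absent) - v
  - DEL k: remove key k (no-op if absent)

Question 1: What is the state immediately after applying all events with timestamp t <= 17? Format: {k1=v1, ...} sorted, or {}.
Answer: {max=49, total=5}

Derivation:
Apply events with t <= 17 (4 events):
  after event 1 (t=6: SET total = 28): {total=28}
  after event 2 (t=9: SET max = 42): {max=42, total=28}
  after event 3 (t=10: SET total = 5): {max=42, total=5}
  after event 4 (t=17: INC max by 7): {max=49, total=5}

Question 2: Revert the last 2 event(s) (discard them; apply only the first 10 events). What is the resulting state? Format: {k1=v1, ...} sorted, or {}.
Answer: {max=66, total=8}

Derivation:
Keep first 10 events (discard last 2):
  after event 1 (t=6: SET total = 28): {total=28}
  after event 2 (t=9: SET max = 42): {max=42, total=28}
  after event 3 (t=10: SET total = 5): {max=42, total=5}
  after event 4 (t=17: INC max by 7): {max=49, total=5}
  after event 5 (t=22: INC max by 11): {max=60, total=5}
  after event 6 (t=25: INC max by 6): {max=66, total=5}
  after event 7 (t=30: SET total = -4): {max=66, total=-4}
  after event 8 (t=31: SET count = 7): {count=7, max=66, total=-4}
  after event 9 (t=41: DEL count): {max=66, total=-4}
  after event 10 (t=48: INC total by 12): {max=66, total=8}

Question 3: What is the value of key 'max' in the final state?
Answer: 65

Derivation:
Track key 'max' through all 12 events:
  event 1 (t=6: SET total = 28): max unchanged
  event 2 (t=9: SET max = 42): max (absent) -> 42
  event 3 (t=10: SET total = 5): max unchanged
  event 4 (t=17: INC max by 7): max 42 -> 49
  event 5 (t=22: INC max by 11): max 49 -> 60
  event 6 (t=25: INC max by 6): max 60 -> 66
  event 7 (t=30: SET total = -4): max unchanged
  event 8 (t=31: SET count = 7): max unchanged
  event 9 (t=41: DEL count): max unchanged
  event 10 (t=48: INC total by 12): max unchanged
  event 11 (t=57: DEC max by 1): max 66 -> 65
  event 12 (t=62: DEC count by 10): max unchanged
Final: max = 65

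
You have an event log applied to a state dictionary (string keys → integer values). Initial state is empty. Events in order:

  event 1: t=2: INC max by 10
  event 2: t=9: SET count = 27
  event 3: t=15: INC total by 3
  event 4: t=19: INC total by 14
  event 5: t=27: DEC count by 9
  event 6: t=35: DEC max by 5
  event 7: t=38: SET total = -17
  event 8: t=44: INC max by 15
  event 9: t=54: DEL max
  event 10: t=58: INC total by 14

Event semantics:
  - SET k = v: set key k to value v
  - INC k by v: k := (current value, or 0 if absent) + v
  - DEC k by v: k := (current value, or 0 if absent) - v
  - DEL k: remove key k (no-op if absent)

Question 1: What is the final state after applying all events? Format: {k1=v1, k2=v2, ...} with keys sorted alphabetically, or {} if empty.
  after event 1 (t=2: INC max by 10): {max=10}
  after event 2 (t=9: SET count = 27): {count=27, max=10}
  after event 3 (t=15: INC total by 3): {count=27, max=10, total=3}
  after event 4 (t=19: INC total by 14): {count=27, max=10, total=17}
  after event 5 (t=27: DEC count by 9): {count=18, max=10, total=17}
  after event 6 (t=35: DEC max by 5): {count=18, max=5, total=17}
  after event 7 (t=38: SET total = -17): {count=18, max=5, total=-17}
  after event 8 (t=44: INC max by 15): {count=18, max=20, total=-17}
  after event 9 (t=54: DEL max): {count=18, total=-17}
  after event 10 (t=58: INC total by 14): {count=18, total=-3}

Answer: {count=18, total=-3}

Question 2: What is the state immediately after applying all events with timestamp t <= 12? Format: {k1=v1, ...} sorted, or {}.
Apply events with t <= 12 (2 events):
  after event 1 (t=2: INC max by 10): {max=10}
  after event 2 (t=9: SET count = 27): {count=27, max=10}

Answer: {count=27, max=10}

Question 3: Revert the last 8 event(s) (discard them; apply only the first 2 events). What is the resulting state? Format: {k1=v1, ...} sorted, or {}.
Keep first 2 events (discard last 8):
  after event 1 (t=2: INC max by 10): {max=10}
  after event 2 (t=9: SET count = 27): {count=27, max=10}

Answer: {count=27, max=10}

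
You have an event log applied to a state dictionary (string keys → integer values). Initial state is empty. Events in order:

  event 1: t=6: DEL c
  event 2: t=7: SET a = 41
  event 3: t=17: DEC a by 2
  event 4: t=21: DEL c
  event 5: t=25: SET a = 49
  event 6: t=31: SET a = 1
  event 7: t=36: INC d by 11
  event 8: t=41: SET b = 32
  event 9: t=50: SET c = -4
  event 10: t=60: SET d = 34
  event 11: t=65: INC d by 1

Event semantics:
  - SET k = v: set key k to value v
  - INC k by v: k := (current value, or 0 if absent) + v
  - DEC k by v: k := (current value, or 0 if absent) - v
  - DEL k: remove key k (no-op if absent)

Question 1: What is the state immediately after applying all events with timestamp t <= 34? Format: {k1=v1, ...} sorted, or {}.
Apply events with t <= 34 (6 events):
  after event 1 (t=6: DEL c): {}
  after event 2 (t=7: SET a = 41): {a=41}
  after event 3 (t=17: DEC a by 2): {a=39}
  after event 4 (t=21: DEL c): {a=39}
  after event 5 (t=25: SET a = 49): {a=49}
  after event 6 (t=31: SET a = 1): {a=1}

Answer: {a=1}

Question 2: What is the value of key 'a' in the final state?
Answer: 1

Derivation:
Track key 'a' through all 11 events:
  event 1 (t=6: DEL c): a unchanged
  event 2 (t=7: SET a = 41): a (absent) -> 41
  event 3 (t=17: DEC a by 2): a 41 -> 39
  event 4 (t=21: DEL c): a unchanged
  event 5 (t=25: SET a = 49): a 39 -> 49
  event 6 (t=31: SET a = 1): a 49 -> 1
  event 7 (t=36: INC d by 11): a unchanged
  event 8 (t=41: SET b = 32): a unchanged
  event 9 (t=50: SET c = -4): a unchanged
  event 10 (t=60: SET d = 34): a unchanged
  event 11 (t=65: INC d by 1): a unchanged
Final: a = 1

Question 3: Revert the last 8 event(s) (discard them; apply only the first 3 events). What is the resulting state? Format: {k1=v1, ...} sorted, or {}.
Keep first 3 events (discard last 8):
  after event 1 (t=6: DEL c): {}
  after event 2 (t=7: SET a = 41): {a=41}
  after event 3 (t=17: DEC a by 2): {a=39}

Answer: {a=39}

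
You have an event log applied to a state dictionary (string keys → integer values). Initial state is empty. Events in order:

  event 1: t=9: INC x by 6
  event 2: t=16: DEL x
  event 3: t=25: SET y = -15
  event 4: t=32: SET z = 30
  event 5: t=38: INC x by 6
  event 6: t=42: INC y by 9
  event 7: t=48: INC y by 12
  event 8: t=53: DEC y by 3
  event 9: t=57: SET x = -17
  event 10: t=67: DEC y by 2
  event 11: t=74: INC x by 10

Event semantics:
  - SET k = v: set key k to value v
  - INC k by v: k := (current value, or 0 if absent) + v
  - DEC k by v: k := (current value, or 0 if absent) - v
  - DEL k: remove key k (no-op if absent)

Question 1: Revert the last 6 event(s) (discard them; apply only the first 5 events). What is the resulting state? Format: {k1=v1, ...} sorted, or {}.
Keep first 5 events (discard last 6):
  after event 1 (t=9: INC x by 6): {x=6}
  after event 2 (t=16: DEL x): {}
  after event 3 (t=25: SET y = -15): {y=-15}
  after event 4 (t=32: SET z = 30): {y=-15, z=30}
  after event 5 (t=38: INC x by 6): {x=6, y=-15, z=30}

Answer: {x=6, y=-15, z=30}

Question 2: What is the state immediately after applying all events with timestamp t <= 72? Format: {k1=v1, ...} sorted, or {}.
Answer: {x=-17, y=1, z=30}

Derivation:
Apply events with t <= 72 (10 events):
  after event 1 (t=9: INC x by 6): {x=6}
  after event 2 (t=16: DEL x): {}
  after event 3 (t=25: SET y = -15): {y=-15}
  after event 4 (t=32: SET z = 30): {y=-15, z=30}
  after event 5 (t=38: INC x by 6): {x=6, y=-15, z=30}
  after event 6 (t=42: INC y by 9): {x=6, y=-6, z=30}
  after event 7 (t=48: INC y by 12): {x=6, y=6, z=30}
  after event 8 (t=53: DEC y by 3): {x=6, y=3, z=30}
  after event 9 (t=57: SET x = -17): {x=-17, y=3, z=30}
  after event 10 (t=67: DEC y by 2): {x=-17, y=1, z=30}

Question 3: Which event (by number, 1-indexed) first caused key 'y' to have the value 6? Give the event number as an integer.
Looking for first event where y becomes 6:
  event 3: y = -15
  event 4: y = -15
  event 5: y = -15
  event 6: y = -6
  event 7: y -6 -> 6  <-- first match

Answer: 7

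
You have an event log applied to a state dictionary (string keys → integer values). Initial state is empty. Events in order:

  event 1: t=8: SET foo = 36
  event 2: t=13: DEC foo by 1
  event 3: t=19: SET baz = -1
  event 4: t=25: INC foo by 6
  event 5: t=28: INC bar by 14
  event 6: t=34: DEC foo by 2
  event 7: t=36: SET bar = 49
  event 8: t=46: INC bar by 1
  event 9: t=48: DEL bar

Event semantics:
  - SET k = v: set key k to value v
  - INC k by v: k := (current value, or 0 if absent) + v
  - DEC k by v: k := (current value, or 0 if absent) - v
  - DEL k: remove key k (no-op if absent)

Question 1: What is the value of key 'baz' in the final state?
Track key 'baz' through all 9 events:
  event 1 (t=8: SET foo = 36): baz unchanged
  event 2 (t=13: DEC foo by 1): baz unchanged
  event 3 (t=19: SET baz = -1): baz (absent) -> -1
  event 4 (t=25: INC foo by 6): baz unchanged
  event 5 (t=28: INC bar by 14): baz unchanged
  event 6 (t=34: DEC foo by 2): baz unchanged
  event 7 (t=36: SET bar = 49): baz unchanged
  event 8 (t=46: INC bar by 1): baz unchanged
  event 9 (t=48: DEL bar): baz unchanged
Final: baz = -1

Answer: -1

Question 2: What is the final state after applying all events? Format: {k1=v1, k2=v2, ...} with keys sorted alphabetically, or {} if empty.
  after event 1 (t=8: SET foo = 36): {foo=36}
  after event 2 (t=13: DEC foo by 1): {foo=35}
  after event 3 (t=19: SET baz = -1): {baz=-1, foo=35}
  after event 4 (t=25: INC foo by 6): {baz=-1, foo=41}
  after event 5 (t=28: INC bar by 14): {bar=14, baz=-1, foo=41}
  after event 6 (t=34: DEC foo by 2): {bar=14, baz=-1, foo=39}
  after event 7 (t=36: SET bar = 49): {bar=49, baz=-1, foo=39}
  after event 8 (t=46: INC bar by 1): {bar=50, baz=-1, foo=39}
  after event 9 (t=48: DEL bar): {baz=-1, foo=39}

Answer: {baz=-1, foo=39}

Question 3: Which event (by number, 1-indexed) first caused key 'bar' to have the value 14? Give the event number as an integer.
Looking for first event where bar becomes 14:
  event 5: bar (absent) -> 14  <-- first match

Answer: 5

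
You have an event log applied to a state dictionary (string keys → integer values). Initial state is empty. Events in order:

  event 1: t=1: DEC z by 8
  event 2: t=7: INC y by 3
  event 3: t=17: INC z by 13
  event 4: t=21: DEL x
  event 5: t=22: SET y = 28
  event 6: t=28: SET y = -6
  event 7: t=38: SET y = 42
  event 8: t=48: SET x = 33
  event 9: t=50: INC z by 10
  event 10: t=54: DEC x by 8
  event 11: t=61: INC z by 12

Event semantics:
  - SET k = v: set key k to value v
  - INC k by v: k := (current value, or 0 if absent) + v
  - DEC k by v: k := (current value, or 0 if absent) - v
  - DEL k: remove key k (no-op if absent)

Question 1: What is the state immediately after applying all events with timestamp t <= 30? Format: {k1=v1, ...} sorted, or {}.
Answer: {y=-6, z=5}

Derivation:
Apply events with t <= 30 (6 events):
  after event 1 (t=1: DEC z by 8): {z=-8}
  after event 2 (t=7: INC y by 3): {y=3, z=-8}
  after event 3 (t=17: INC z by 13): {y=3, z=5}
  after event 4 (t=21: DEL x): {y=3, z=5}
  after event 5 (t=22: SET y = 28): {y=28, z=5}
  after event 6 (t=28: SET y = -6): {y=-6, z=5}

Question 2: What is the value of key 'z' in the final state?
Answer: 27

Derivation:
Track key 'z' through all 11 events:
  event 1 (t=1: DEC z by 8): z (absent) -> -8
  event 2 (t=7: INC y by 3): z unchanged
  event 3 (t=17: INC z by 13): z -8 -> 5
  event 4 (t=21: DEL x): z unchanged
  event 5 (t=22: SET y = 28): z unchanged
  event 6 (t=28: SET y = -6): z unchanged
  event 7 (t=38: SET y = 42): z unchanged
  event 8 (t=48: SET x = 33): z unchanged
  event 9 (t=50: INC z by 10): z 5 -> 15
  event 10 (t=54: DEC x by 8): z unchanged
  event 11 (t=61: INC z by 12): z 15 -> 27
Final: z = 27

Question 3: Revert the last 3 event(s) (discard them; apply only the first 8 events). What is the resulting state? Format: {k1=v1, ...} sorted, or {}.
Answer: {x=33, y=42, z=5}

Derivation:
Keep first 8 events (discard last 3):
  after event 1 (t=1: DEC z by 8): {z=-8}
  after event 2 (t=7: INC y by 3): {y=3, z=-8}
  after event 3 (t=17: INC z by 13): {y=3, z=5}
  after event 4 (t=21: DEL x): {y=3, z=5}
  after event 5 (t=22: SET y = 28): {y=28, z=5}
  after event 6 (t=28: SET y = -6): {y=-6, z=5}
  after event 7 (t=38: SET y = 42): {y=42, z=5}
  after event 8 (t=48: SET x = 33): {x=33, y=42, z=5}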